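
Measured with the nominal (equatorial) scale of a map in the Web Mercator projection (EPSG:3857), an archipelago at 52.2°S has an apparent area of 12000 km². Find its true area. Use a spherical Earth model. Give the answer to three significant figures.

4510 km²

The Mercator projection is conformal; its linear scale factor is the same in every direction and equals sec φ = 1/cos φ.
Areal scale = k² = sec²φ = 1/cos²(52.2°) = 1/0.6129² = 2.662.
True area = apparent / (areal scale) = 12000 / 2.662 ≈ 4510 km².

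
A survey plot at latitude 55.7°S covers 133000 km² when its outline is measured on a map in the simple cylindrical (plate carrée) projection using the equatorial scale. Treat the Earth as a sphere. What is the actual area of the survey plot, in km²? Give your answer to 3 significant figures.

In the plate carrée (x = Rλ, y = Rφ), meridians are true-scale (h = 1) and parallels are stretched by k = sec φ.
Areal scale = h·k = 1 × sec φ; at 55.7°, h = 1.000, k = 1.775, so h·k = 1.775.
True area = apparent / (areal scale) = 133000 / 1.775 ≈ 74900 km².

74900 km²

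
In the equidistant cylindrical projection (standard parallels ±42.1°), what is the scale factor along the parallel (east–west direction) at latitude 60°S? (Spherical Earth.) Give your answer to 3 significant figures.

In the equirectangular projection with standard parallel φ₀ = 42.1° (x = Rλ cos φ₀, y = Rφ), meridians are true-scale (h = 1) and the parallel scale is k = cos φ₀ / cos φ.
k = cos 42.1° / cos 60° = 0.7420/0.5000 = 1.484.

1.48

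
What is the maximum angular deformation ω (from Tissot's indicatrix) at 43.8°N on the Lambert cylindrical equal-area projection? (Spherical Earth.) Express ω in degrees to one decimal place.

The Lambert cylindrical equal-area projection is the cylindrical equal-area projection with its standard parallel at the equator (φ₀ = 0). Cylindrical equal-area (φ₀ = 0°): h = cos φ / cos 0° along meridians, k = cos 0° / cos φ along parallels; h·k = 1.
At 43.8°: h = 0.7218, k = 1.386; principal scales a = 1.386, b = 0.7218.
sin(ω/2) = (a − b)/(a + b) = 0.6637/2.107 = 0.3150, so ω = 2 arcsin(0.3150) ≈ 36.7°.

36.7°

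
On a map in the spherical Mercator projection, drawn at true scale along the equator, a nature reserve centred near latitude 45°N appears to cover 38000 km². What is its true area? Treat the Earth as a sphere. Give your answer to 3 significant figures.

The Mercator projection is conformal; its linear scale factor is the same in every direction and equals sec φ = 1/cos φ.
Areal scale = k² = sec²φ = 1/cos²(45°) = 1/0.7071² = 2.000.
True area = apparent / (areal scale) = 38000 / 2.000 ≈ 19000 km².

19000 km²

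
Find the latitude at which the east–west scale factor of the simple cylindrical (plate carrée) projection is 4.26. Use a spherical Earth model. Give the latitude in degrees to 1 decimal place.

76.4°

Plate carrée: h = 1, k = sec φ along parallels.
sec φ = 4.26  ⇒  cos φ = 0.2347  ⇒  φ ≈ 76.4°.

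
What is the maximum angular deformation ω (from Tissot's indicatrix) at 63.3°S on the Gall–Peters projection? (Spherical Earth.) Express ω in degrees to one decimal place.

The Gall–Peters projection is cylindrical equal-area with φ₀ = 45°. Cylindrical equal-area (φ₀ = 45°): h = cos φ / cos 45° along meridians, k = cos 45° / cos φ along parallels; h·k = 1.
At 63.3°: h = 0.6354, k = 1.574; principal scales a = 1.574, b = 0.6354.
sin(ω/2) = (a − b)/(a + b) = 0.9383/2.209 = 0.4247, so ω = 2 arcsin(0.4247) ≈ 50.3°.

50.3°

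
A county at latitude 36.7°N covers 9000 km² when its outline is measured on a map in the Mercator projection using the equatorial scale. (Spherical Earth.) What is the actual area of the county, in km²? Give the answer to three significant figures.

The Mercator projection is conformal; its linear scale factor is the same in every direction and equals sec φ = 1/cos φ.
Areal scale = k² = sec²φ = 1/cos²(36.7°) = 1/0.8018² = 1.556.
True area = apparent / (areal scale) = 9000 / 1.556 ≈ 5790 km².

5790 km²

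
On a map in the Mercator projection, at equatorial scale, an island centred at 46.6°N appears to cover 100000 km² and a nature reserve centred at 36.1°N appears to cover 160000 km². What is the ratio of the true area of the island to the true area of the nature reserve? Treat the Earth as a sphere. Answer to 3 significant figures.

On Mercator the areal scale is sec²φ, so true area = apparent × cos²φ.
True area of island: 100000 × cos²(46.6°) = 100000 × 0.4721 = 47210 km².
True area of nature reserve: 160000 × cos²(36.1°) = 160000 × 0.6528 = 104500 km².
Ratio = 47210 / 104500 ≈ 0.452.

0.452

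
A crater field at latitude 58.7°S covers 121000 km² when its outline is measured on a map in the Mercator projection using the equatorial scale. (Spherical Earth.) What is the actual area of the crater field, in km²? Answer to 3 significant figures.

32700 km²

For Mercator, h = k = sec φ (a conformal cylindrical projection has a single point scale, 1/cos φ).
Areal scale = k² = sec²φ = 1/cos²(58.7°) = 1/0.5195² = 3.705.
True area = apparent / (areal scale) = 121000 / 3.705 ≈ 32700 km².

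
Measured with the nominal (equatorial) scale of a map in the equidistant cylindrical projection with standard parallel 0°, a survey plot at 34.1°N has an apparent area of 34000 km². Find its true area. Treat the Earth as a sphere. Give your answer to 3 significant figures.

28200 km²

Plate carrée maps x = Rλ, y = Rφ. The meridian scale is h = 1 and the parallel scale is k = 1/cos φ = sec φ.
Areal scale = h·k = 1 × sec φ; at 34.1°, h = 1.000, k = 1.208, so h·k = 1.208.
True area = apparent / (areal scale) = 34000 / 1.208 ≈ 28200 km².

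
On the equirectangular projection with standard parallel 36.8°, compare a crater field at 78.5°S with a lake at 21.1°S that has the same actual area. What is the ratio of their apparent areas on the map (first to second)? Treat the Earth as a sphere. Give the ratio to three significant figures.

The equidistant cylindrical projection with φ₀ = 36.8° has h = 1 (meridians true) and k = cos φ₀ / cos φ along parallels.
Areal scale at 78.5°: h·k = 1.000 × 4.016 = 4.016.
Areal scale at 21.1°: h·k = 1.000 × 0.8583 = 0.8583.
Ratio = 4.016/0.8583 ≈ 4.68.

4.68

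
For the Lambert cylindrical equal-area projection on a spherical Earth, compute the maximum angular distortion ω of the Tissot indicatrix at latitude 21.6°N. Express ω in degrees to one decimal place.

8.3°

The Lambert cylindrical equal-area projection is the cylindrical equal-area projection with its standard parallel at the equator (φ₀ = 0). A cylindrical equal-area projection with standard parallel φ₀ has meridian scale h = cos φ / cos φ₀ and parallel scale k = cos φ₀ / cos φ (so areas are preserved, h·k = 1).
At 21.6°: h = 0.9298, k = 1.076; principal scales a = 1.076, b = 0.9298.
sin(ω/2) = (a − b)/(a + b) = 0.1458/2.005 = 0.07268, so ω = 2 arcsin(0.07268) ≈ 8.3°.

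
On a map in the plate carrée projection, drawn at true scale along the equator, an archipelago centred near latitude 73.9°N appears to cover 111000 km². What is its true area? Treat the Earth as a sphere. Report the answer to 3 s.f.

30800 km²

Plate carrée maps x = Rλ, y = Rφ. The meridian scale is h = 1 and the parallel scale is k = 1/cos φ = sec φ.
Areal scale = h·k = 1 × sec φ; at 73.9°, h = 1.000, k = 3.606, so h·k = 3.606.
True area = apparent / (areal scale) = 111000 / 3.606 ≈ 30800 km².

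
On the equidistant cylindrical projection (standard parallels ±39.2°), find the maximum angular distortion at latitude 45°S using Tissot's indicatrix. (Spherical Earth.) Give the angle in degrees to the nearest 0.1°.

5.2°

In the equirectangular projection with standard parallel φ₀ = 39.2° (x = Rλ cos φ₀, y = Rφ), meridians are true-scale (h = 1) and the parallel scale is k = cos φ₀ / cos φ.
At 45°: h = 1.000, k = 1.096; principal scales a = 1.096, b = 1.000.
sin(ω/2) = (a − b)/(a + b) = 0.09594/2.096 = 0.04577, so ω = 2 arcsin(0.04577) ≈ 5.2°.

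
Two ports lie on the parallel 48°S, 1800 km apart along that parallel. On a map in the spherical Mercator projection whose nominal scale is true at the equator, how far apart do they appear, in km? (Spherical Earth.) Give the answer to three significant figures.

For Mercator, h = k = sec φ (a conformal cylindrical projection has a single point scale, 1/cos φ).
Along the parallel, k = sec 48° = 1/0.6691 = 1.494.
Map distance = 1800 × 1.494 ≈ 2690 km.

2690 km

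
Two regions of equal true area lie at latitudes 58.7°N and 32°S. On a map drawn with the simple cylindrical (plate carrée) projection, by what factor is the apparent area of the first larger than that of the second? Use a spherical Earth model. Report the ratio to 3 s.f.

For the equirectangular projection with φ₀ = 0 (plate carrée), h = 1 along meridians and k = sec φ along parallels.
Areal scale at 58.7°: h·k = 1.000 × 1.925 = 1.925.
Areal scale at 32°: h·k = 1.000 × 1.179 = 1.179.
Ratio = 1.925/1.179 ≈ 1.63.

1.63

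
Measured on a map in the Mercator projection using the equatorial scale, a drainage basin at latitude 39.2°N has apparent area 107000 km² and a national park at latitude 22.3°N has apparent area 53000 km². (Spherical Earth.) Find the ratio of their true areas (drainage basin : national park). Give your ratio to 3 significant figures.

On Mercator the areal scale is sec²φ, so true area = apparent × cos²φ.
True area of drainage basin: 107000 × cos²(39.2°) = 107000 × 0.6005 = 64260 km².
True area of national park: 53000 × cos²(22.3°) = 53000 × 0.8560 = 45370 km².
Ratio = 64260 / 45370 ≈ 1.42.

1.42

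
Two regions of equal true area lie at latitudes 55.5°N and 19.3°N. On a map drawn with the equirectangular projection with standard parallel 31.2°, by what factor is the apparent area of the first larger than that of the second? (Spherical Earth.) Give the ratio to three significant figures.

1.67

In the equirectangular projection with standard parallel φ₀ = 31.2° (x = Rλ cos φ₀, y = Rφ), meridians are true-scale (h = 1) and the parallel scale is k = cos φ₀ / cos φ.
Areal scale at 55.5°: h·k = 1.000 × 1.510 = 1.510.
Areal scale at 19.3°: h·k = 1.000 × 0.9063 = 0.9063.
Ratio = 1.510/0.9063 ≈ 1.67.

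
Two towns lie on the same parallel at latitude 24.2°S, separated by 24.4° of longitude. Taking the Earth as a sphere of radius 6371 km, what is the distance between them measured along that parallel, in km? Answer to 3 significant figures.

Arc length along a parallel = R cos φ · Δλ (with Δλ in radians).
= 6371 × cos 24.2° × (24.4° × π/180) = 6371 × 0.9121 × 0.4259 ≈ 2470 km.

2470 km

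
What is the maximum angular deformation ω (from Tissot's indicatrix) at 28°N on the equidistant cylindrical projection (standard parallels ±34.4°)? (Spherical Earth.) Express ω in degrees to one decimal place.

3.9°

The equidistant cylindrical projection with φ₀ = 34.4° has h = 1 (meridians true) and k = cos φ₀ / cos φ along parallels.
At 28°: h = 1.000, k = 0.9345; principal scales a = 1.000, b = 0.9345.
sin(ω/2) = (a − b)/(a + b) = 0.06550/1.934 = 0.03386, so ω = 2 arcsin(0.03386) ≈ 3.9°.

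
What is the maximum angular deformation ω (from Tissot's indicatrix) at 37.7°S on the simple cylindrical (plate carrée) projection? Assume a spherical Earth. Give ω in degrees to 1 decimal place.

13.4°

For the equirectangular projection with φ₀ = 0 (plate carrée), h = 1 along meridians and k = sec φ along parallels.
At 37.7°: h = 1.000, k = 1.264; principal scales a = 1.264, b = 1.000.
sin(ω/2) = (a − b)/(a + b) = 0.2639/2.264 = 0.1166, so ω = 2 arcsin(0.1166) ≈ 13.4°.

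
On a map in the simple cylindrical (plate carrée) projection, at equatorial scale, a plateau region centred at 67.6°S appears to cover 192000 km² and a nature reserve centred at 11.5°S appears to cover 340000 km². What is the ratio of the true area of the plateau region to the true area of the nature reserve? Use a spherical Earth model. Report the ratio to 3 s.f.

0.220

On the plate carrée, areal scale = h·k = 1 × sec φ, so true area = apparent × cos φ.
True area of plateau region: 192000 × cos(67.6°) = 192000 × 0.3811 = 73170 km².
True area of nature reserve: 340000 × cos(11.5°) = 340000 × 0.9799 = 333200 km².
Ratio = 73170 / 333200 ≈ 0.220.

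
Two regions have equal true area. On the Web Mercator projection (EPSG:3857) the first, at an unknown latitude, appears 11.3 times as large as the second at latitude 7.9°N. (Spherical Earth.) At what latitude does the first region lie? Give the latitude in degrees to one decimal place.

On Mercator, (apparent₁)/(apparent₂) = sec²φ₁ / sec²φ₂ when true areas are equal.
cos²φ₂ / cos²φ₁ = 11.3  ⇒  cos φ₁ = cos 7.9° / √11.3 = 0.9905/3.362 = 0.2947.
φ₁ = arccos(0.2947) ≈ 72.9°.

72.9°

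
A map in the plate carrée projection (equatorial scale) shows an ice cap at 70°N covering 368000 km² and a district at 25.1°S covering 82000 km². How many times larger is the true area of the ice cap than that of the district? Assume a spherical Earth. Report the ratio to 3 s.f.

1.69

On the plate carrée, areal scale = h·k = 1 × sec φ, so true area = apparent × cos φ.
True area of ice cap: 368000 × cos(70°) = 368000 × 0.3420 = 125900 km².
True area of district: 82000 × cos(25.1°) = 82000 × 0.9056 = 74260 km².
Ratio = 125900 / 74260 ≈ 1.69.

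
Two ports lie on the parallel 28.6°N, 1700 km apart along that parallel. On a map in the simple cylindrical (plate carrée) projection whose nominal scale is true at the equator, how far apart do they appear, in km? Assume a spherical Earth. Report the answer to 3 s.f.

1940 km

In the plate carrée (x = Rλ, y = Rφ), meridians are true-scale (h = 1) and parallels are stretched by k = sec φ.
Along the parallel, k = sec 28.6° = 1/0.8780 = 1.139.
Map distance = 1700 × 1.139 ≈ 1940 km.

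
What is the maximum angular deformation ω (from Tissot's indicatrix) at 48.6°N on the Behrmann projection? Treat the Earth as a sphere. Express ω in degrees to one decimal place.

30.5°

The Behrmann projection is cylindrical equal-area with φ₀ = 30°. For cylindrical equal-area with standard parallel φ₀, h = cos φ / cos φ₀ and k = cos φ₀ / cos φ, so h·k = 1.
At 48.6°: h = 0.7636, k = 1.310; principal scales a = 1.310, b = 0.7636.
sin(ω/2) = (a − b)/(a + b) = 0.5459/2.073 = 0.2633, so ω = 2 arcsin(0.2633) ≈ 30.5°.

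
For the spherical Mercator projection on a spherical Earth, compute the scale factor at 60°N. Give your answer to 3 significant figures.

For Mercator, h = k = sec φ (a conformal cylindrical projection has a single point scale, 1/cos φ).
k = 1/cos 60° = 1/0.5000 = 2.000.

2.00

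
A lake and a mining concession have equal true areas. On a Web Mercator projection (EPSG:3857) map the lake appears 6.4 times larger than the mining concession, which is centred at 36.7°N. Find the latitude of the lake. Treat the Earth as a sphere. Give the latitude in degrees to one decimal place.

71.5°

On Mercator, (apparent₁)/(apparent₂) = sec²φ₁ / sec²φ₂ when true areas are equal.
cos²φ₂ / cos²φ₁ = 6.4  ⇒  cos φ₁ = cos 36.7° / √6.4 = 0.8018/2.530 = 0.3169.
φ₁ = arccos(0.3169) ≈ 71.5°.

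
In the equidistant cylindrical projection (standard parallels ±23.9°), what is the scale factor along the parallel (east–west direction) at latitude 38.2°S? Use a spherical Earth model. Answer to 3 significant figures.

1.16

In the equirectangular projection with standard parallel φ₀ = 23.9° (x = Rλ cos φ₀, y = Rφ), meridians are true-scale (h = 1) and the parallel scale is k = cos φ₀ / cos φ.
k = cos 23.9° / cos 38.2° = 0.9143/0.7859 = 1.163.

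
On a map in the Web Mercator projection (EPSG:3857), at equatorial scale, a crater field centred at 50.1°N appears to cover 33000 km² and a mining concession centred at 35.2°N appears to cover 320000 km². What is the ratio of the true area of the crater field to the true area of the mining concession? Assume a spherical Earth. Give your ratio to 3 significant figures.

On Mercator the areal scale is sec²φ, so true area = apparent × cos²φ.
True area of crater field: 33000 × cos²(50.1°) = 33000 × 0.4115 = 13580 km².
True area of mining concession: 320000 × cos²(35.2°) = 320000 × 0.6677 = 213700 km².
Ratio = 13580 / 213700 ≈ 0.0635.

0.0635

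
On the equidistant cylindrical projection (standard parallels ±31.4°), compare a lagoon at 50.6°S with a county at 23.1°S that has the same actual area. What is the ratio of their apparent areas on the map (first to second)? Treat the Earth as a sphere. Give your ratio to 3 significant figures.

The equidistant cylindrical projection with φ₀ = 31.4° has h = 1 (meridians true) and k = cos φ₀ / cos φ along parallels.
Areal scale at 50.6°: h·k = 1.000 × 1.345 = 1.345.
Areal scale at 23.1°: h·k = 1.000 × 0.9280 = 0.9280.
Ratio = 1.345/0.9280 ≈ 1.45.

1.45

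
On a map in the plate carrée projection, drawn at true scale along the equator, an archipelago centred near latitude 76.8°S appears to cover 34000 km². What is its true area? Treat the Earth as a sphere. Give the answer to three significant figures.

For the equirectangular projection with φ₀ = 0 (plate carrée), h = 1 along meridians and k = sec φ along parallels.
Areal scale = h·k = 1 × sec φ; at 76.8°, h = 1.000, k = 4.379, so h·k = 4.379.
True area = apparent / (areal scale) = 34000 / 4.379 ≈ 7760 km².

7760 km²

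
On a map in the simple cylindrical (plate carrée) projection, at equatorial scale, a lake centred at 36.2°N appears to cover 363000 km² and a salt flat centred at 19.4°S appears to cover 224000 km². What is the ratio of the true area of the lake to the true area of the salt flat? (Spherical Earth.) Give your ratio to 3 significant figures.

On the plate carrée, areal scale = h·k = 1 × sec φ, so true area = apparent × cos φ.
True area of lake: 363000 × cos(36.2°) = 363000 × 0.8070 = 292900 km².
True area of salt flat: 224000 × cos(19.4°) = 224000 × 0.9432 = 211300 km².
Ratio = 292900 / 211300 ≈ 1.39.

1.39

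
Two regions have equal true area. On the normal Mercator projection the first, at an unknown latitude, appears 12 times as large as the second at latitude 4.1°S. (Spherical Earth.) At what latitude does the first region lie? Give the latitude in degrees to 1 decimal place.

On Mercator, (apparent₁)/(apparent₂) = sec²φ₁ / sec²φ₂ when true areas are equal.
cos²φ₂ / cos²φ₁ = 12  ⇒  cos φ₁ = cos 4.1° / √12 = 0.9974/3.464 = 0.2879.
φ₁ = arccos(0.2879) ≈ 73.3°.

73.3°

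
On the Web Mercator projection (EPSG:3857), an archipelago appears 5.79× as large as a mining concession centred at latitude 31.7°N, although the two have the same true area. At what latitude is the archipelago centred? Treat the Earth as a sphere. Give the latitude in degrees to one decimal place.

69.3°

Mercator areal scale is sec²φ, so apparent-area ratio = sec²φ₁ / sec²φ₂ = cos²φ₂ / cos²φ₁.
cos²φ₂ / cos²φ₁ = 5.79  ⇒  cos φ₁ = cos 31.7° / √5.79 = 0.8508/2.406 = 0.3536.
φ₁ = arccos(0.3536) ≈ 69.3°.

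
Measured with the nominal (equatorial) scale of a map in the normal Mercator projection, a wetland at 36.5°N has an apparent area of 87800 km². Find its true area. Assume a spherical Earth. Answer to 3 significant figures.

56700 km²

The Mercator projection is conformal; its linear scale factor is the same in every direction and equals sec φ = 1/cos φ.
Areal scale = k² = sec²φ = 1/cos²(36.5°) = 1/0.8039² = 1.548.
True area = apparent / (areal scale) = 87800 / 1.548 ≈ 56700 km².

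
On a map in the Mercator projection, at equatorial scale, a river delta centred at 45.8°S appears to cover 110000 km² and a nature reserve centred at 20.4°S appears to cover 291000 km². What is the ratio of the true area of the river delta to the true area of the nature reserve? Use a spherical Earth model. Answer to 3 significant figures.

0.209

Mercator's areal exaggeration is sec²φ; hence true area = (apparent area) · cos²φ.
True area of river delta: 110000 × cos²(45.8°) = 110000 × 0.4860 = 53460 km².
True area of nature reserve: 291000 × cos²(20.4°) = 291000 × 0.8785 = 255600 km².
Ratio = 53460 / 255600 ≈ 0.209.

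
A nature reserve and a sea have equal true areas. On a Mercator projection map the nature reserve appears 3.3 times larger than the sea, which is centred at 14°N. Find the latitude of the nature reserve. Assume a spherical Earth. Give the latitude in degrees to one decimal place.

On Mercator, (apparent₁)/(apparent₂) = sec²φ₁ / sec²φ₂ when true areas are equal.
cos²φ₂ / cos²φ₁ = 3.3  ⇒  cos φ₁ = cos 14° / √3.3 = 0.9703/1.817 = 0.5341.
φ₁ = arccos(0.5341) ≈ 57.7°.

57.7°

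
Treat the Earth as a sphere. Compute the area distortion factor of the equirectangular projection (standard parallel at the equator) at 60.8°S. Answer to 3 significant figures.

2.05

Plate carrée maps x = Rλ, y = Rφ. The meridian scale is h = 1 and the parallel scale is k = 1/cos φ = sec φ.
Areal scale = h·k = 1 × sec φ; at 60.8°, h = 1.000, k = 2.050, so h·k = 2.050.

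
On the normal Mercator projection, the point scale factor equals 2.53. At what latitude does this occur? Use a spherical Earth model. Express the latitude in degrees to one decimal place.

66.7°

Mercator scale is k = sec φ = 1/cos φ.
1/cos φ = 2.53  ⇒  cos φ = 0.3953  ⇒  φ = arccos(0.3953) ≈ 66.7°.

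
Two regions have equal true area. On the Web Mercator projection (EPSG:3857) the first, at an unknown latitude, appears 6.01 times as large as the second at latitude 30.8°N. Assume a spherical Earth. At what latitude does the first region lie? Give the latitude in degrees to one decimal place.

69.5°

Mercator areal scale is sec²φ, so apparent-area ratio = sec²φ₁ / sec²φ₂ = cos²φ₂ / cos²φ₁.
cos²φ₂ / cos²φ₁ = 6.01  ⇒  cos φ₁ = cos 30.8° / √6.01 = 0.8590/2.452 = 0.3504.
φ₁ = arccos(0.3504) ≈ 69.5°.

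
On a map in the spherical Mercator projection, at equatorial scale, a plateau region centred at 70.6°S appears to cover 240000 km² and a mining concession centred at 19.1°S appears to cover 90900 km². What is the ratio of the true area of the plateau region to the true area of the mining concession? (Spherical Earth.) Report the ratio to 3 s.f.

0.326

On Mercator the areal scale is sec²φ, so true area = apparent × cos²φ.
True area of plateau region: 240000 × cos²(70.6°) = 240000 × 0.1103 = 26480 km².
True area of mining concession: 90900 × cos²(19.1°) = 90900 × 0.8929 = 81170 km².
Ratio = 26480 / 81170 ≈ 0.326.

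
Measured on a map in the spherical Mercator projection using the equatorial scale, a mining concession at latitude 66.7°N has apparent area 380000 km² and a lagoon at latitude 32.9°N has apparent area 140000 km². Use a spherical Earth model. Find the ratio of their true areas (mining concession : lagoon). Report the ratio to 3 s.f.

Mercator's areal exaggeration is sec²φ; hence true area = (apparent area) · cos²φ.
True area of mining concession: 380000 × cos²(66.7°) = 380000 × 0.1565 = 59450 km².
True area of lagoon: 140000 × cos²(32.9°) = 140000 × 0.7050 = 98690 km².
Ratio = 59450 / 98690 ≈ 0.602.

0.602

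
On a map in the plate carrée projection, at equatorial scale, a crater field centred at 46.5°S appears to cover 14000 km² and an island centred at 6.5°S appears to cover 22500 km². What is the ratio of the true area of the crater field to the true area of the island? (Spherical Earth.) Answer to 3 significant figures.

0.431

Plate carrée has h = 1 and k = sec φ, giving areal scale sec φ; true area = (apparent area) · cos φ.
True area of crater field: 14000 × cos(46.5°) = 14000 × 0.6884 = 9637 km².
True area of island: 22500 × cos(6.5°) = 22500 × 0.9936 = 22360 km².
Ratio = 9637 / 22360 ≈ 0.431.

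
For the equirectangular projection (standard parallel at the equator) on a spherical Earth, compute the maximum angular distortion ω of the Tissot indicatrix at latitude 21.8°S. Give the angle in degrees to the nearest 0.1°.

In the plate carrée (x = Rλ, y = Rφ), meridians are true-scale (h = 1) and parallels are stretched by k = sec φ.
At 21.8°: h = 1.000, k = 1.077; principal scales a = 1.077, b = 1.000.
sin(ω/2) = (a − b)/(a + b) = 0.07702/2.077 = 0.03708, so ω = 2 arcsin(0.03708) ≈ 4.3°.

4.3°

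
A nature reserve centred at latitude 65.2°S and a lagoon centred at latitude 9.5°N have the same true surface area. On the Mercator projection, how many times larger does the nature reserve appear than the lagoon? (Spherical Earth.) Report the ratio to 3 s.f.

On Mercator, area is exaggerated by sec²φ = 1/cos²φ.
At 65.2°: sec²(65.2°) = 1/0.4195² = 5.684.
At 9.5°: sec²(9.5°) = 1/0.9863² = 1.028.
Ratio = 5.684/1.028 = cos²(9.5°)/cos²(65.2°) ≈ 5.53.

5.53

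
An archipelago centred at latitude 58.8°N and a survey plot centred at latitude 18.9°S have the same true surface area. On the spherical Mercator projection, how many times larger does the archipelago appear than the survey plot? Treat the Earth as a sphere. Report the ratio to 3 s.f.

Mercator areal scale is sec²φ.
At 58.8°: sec²(58.8°) = 1/0.5180² = 3.726.
At 18.9°: sec²(18.9°) = 1/0.9461² = 1.117.
Ratio = 3.726/1.117 = cos²(18.9°)/cos²(58.8°) ≈ 3.34.

3.34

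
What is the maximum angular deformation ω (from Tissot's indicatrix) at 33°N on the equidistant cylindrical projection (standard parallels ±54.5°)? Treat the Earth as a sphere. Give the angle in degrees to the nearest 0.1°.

In the equirectangular projection with standard parallel φ₀ = 54.5° (x = Rλ cos φ₀, y = Rφ), meridians are true-scale (h = 1) and the parallel scale is k = cos φ₀ / cos φ.
At 33°: h = 1.000, k = 0.6924; principal scales a = 1.000, b = 0.6924.
sin(ω/2) = (a − b)/(a + b) = 0.3076/1.692 = 0.1817, so ω = 2 arcsin(0.1817) ≈ 20.9°.

20.9°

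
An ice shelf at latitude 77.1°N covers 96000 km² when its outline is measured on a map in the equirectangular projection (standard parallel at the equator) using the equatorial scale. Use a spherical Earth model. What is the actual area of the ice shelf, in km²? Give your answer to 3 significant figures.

21400 km²

In the plate carrée (x = Rλ, y = Rφ), meridians are true-scale (h = 1) and parallels are stretched by k = sec φ.
Areal scale = h·k = 1 × sec φ; at 77.1°, h = 1.000, k = 4.479, so h·k = 4.479.
True area = apparent / (areal scale) = 96000 / 4.479 ≈ 21400 km².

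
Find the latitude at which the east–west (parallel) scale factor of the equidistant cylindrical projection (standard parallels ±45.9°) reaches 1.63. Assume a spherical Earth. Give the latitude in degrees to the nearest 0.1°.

In the equirectangular projection with standard parallel φ₀ = 45.9° (x = Rλ cos φ₀, y = Rφ), meridians are true-scale (h = 1) and the parallel scale is k = cos φ₀ / cos φ.
k = cos φ₀ / cos φ = 1.63  ⇒  cos φ = cos 45.9° / 1.63 = 0.4269.
φ = arccos(0.4269) ≈ 64.7°.

64.7°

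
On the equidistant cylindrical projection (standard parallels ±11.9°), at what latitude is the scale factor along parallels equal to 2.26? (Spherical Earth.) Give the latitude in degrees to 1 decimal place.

The equidistant cylindrical projection with φ₀ = 11.9° has h = 1 (meridians true) and k = cos φ₀ / cos φ along parallels.
k = cos φ₀ / cos φ = 2.26  ⇒  cos φ = cos 11.9° / 2.26 = 0.4330.
φ = arccos(0.4330) ≈ 64.3°.

64.3°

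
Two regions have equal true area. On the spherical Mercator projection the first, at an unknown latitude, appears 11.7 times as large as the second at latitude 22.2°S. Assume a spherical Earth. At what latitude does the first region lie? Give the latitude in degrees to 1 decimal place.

74.3°

For equal true areas on Mercator, apparent areas scale as sec²φ, so the ratio is cos²φ₂ / cos²φ₁.
cos²φ₂ / cos²φ₁ = 11.7  ⇒  cos φ₁ = cos 22.2° / √11.7 = 0.9259/3.421 = 0.2707.
φ₁ = arccos(0.2707) ≈ 74.3°.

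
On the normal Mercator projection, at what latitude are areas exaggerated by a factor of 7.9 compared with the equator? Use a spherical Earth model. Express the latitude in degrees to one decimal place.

Mercator areal scale is sec²φ.
sec²φ = 7.9  ⇒  cos²φ = 0.1266  ⇒  cos φ = 0.3558.
φ = arccos(0.3558) ≈ 69.2°.

69.2°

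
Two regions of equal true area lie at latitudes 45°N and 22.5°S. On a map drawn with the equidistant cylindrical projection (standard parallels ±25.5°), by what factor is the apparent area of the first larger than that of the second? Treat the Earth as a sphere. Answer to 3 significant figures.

The equidistant cylindrical projection with φ₀ = 25.5° has h = 1 (meridians true) and k = cos φ₀ / cos φ along parallels.
Areal scale at 45°: h·k = 1.000 × 1.276 = 1.276.
Areal scale at 22.5°: h·k = 1.000 × 0.9770 = 0.9770.
Ratio = 1.276/0.9770 ≈ 1.31.

1.31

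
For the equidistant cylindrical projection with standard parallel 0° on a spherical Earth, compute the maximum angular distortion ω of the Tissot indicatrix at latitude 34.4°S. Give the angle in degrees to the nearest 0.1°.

For the equirectangular projection with φ₀ = 0 (plate carrée), h = 1 along meridians and k = sec φ along parallels.
At 34.4°: h = 1.000, k = 1.212; principal scales a = 1.212, b = 1.000.
sin(ω/2) = (a − b)/(a + b) = 0.2120/2.212 = 0.09582, so ω = 2 arcsin(0.09582) ≈ 11.0°.

11.0°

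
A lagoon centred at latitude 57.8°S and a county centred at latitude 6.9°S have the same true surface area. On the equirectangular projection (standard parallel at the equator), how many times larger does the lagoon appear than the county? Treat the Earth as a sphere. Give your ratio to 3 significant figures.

Plate carrée maps x = Rλ, y = Rφ. The meridian scale is h = 1 and the parallel scale is k = 1/cos φ = sec φ.
Areal scale at 57.8°: h·k = 1.000 × 1.877 = 1.877.
Areal scale at 6.9°: h·k = 1.000 × 1.007 = 1.007.
Ratio = 1.877/1.007 ≈ 1.86.

1.86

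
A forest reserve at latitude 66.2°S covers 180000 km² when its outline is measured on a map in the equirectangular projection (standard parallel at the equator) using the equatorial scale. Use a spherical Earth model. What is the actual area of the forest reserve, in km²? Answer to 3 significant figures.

72600 km²

Plate carrée maps x = Rλ, y = Rφ. The meridian scale is h = 1 and the parallel scale is k = 1/cos φ = sec φ.
Areal scale = h·k = 1 × sec φ; at 66.2°, h = 1.000, k = 2.478, so h·k = 2.478.
True area = apparent / (areal scale) = 180000 / 2.478 ≈ 72600 km².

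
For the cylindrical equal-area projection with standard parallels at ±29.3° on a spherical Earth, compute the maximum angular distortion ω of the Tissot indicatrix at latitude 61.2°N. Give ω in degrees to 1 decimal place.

A cylindrical equal-area projection with standard parallel φ₀ has meridian scale h = cos φ / cos φ₀ and parallel scale k = cos φ₀ / cos φ (so areas are preserved, h·k = 1).
At 61.2°: h = 0.5524, k = 1.810; principal scales a = 1.810, b = 0.5524.
sin(ω/2) = (a − b)/(a + b) = 1.258/2.363 = 0.5324, so ω = 2 arcsin(0.5324) ≈ 64.3°.

64.3°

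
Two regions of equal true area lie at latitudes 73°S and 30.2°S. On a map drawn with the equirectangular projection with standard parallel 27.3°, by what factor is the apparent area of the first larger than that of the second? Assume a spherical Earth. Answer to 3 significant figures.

In the equirectangular projection with standard parallel φ₀ = 27.3° (x = Rλ cos φ₀, y = Rφ), meridians are true-scale (h = 1) and the parallel scale is k = cos φ₀ / cos φ.
Areal scale at 73°: h·k = 1.000 × 3.039 = 3.039.
Areal scale at 30.2°: h·k = 1.000 × 1.028 = 1.028.
Ratio = 3.039/1.028 ≈ 2.96.

2.96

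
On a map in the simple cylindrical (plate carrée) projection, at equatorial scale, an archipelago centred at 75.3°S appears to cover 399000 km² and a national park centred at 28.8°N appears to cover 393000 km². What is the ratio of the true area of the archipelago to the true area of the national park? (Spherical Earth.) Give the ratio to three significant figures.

0.294

Plate carrée has h = 1 and k = sec φ, giving areal scale sec φ; true area = (apparent area) · cos φ.
True area of archipelago: 399000 × cos(75.3°) = 399000 × 0.2538 = 101200 km².
True area of national park: 393000 × cos(28.8°) = 393000 × 0.8763 = 344400 km².
Ratio = 101200 / 344400 ≈ 0.294.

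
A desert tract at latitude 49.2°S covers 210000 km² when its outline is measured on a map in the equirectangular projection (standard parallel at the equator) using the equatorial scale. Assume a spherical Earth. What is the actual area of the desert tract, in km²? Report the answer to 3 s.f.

For the equirectangular projection with φ₀ = 0 (plate carrée), h = 1 along meridians and k = sec φ along parallels.
Areal scale = h·k = 1 × sec φ; at 49.2°, h = 1.000, k = 1.530, so h·k = 1.530.
True area = apparent / (areal scale) = 210000 / 1.530 ≈ 137000 km².

137000 km²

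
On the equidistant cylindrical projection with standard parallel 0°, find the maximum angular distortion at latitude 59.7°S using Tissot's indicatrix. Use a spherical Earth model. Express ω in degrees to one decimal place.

38.5°

In the plate carrée (x = Rλ, y = Rφ), meridians are true-scale (h = 1) and parallels are stretched by k = sec φ.
At 59.7°: h = 1.000, k = 1.982; principal scales a = 1.982, b = 1.000.
sin(ω/2) = (a − b)/(a + b) = 0.9821/2.982 = 0.3293, so ω = 2 arcsin(0.3293) ≈ 38.5°.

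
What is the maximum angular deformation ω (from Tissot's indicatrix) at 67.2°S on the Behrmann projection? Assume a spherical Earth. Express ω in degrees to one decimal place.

The Behrmann projection is cylindrical equal-area with φ₀ = 30°. Cylindrical equal-area (φ₀ = 30°): h = cos φ / cos 30° along meridians, k = cos 30° / cos φ along parallels; h·k = 1.
At 67.2°: h = 0.4475, k = 2.235; principal scales a = 2.235, b = 0.4475.
sin(ω/2) = (a − b)/(a + b) = 1.787/2.682 = 0.6664, so ω = 2 arcsin(0.6664) ≈ 83.6°.

83.6°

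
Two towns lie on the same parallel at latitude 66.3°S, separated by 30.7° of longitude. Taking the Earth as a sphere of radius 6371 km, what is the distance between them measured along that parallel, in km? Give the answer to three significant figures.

1370 km

Arc length along a parallel = R cos φ · Δλ (with Δλ in radians).
= 6371 × cos 66.3° × (30.7° × π/180) = 6371 × 0.4019 × 0.5358 ≈ 1370 km.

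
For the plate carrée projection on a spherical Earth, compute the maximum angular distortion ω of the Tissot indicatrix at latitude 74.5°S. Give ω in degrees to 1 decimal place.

70.7°

Plate carrée maps x = Rλ, y = Rφ. The meridian scale is h = 1 and the parallel scale is k = 1/cos φ = sec φ.
At 74.5°: h = 1.000, k = 3.742; principal scales a = 3.742, b = 1.000.
sin(ω/2) = (a − b)/(a + b) = 2.742/4.742 = 0.5782, so ω = 2 arcsin(0.5782) ≈ 70.7°.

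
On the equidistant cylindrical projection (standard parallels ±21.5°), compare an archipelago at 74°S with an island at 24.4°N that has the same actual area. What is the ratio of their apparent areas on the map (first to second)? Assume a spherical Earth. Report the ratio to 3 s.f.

In the equirectangular projection with standard parallel φ₀ = 21.5° (x = Rλ cos φ₀, y = Rφ), meridians are true-scale (h = 1) and the parallel scale is k = cos φ₀ / cos φ.
Areal scale at 74°: h·k = 1.000 × 3.376 = 3.376.
Areal scale at 24.4°: h·k = 1.000 × 1.022 = 1.022.
Ratio = 3.376/1.022 ≈ 3.30.

3.30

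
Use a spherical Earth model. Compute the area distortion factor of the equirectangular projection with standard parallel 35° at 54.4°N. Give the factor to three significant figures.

1.41

The equidistant cylindrical projection with φ₀ = 35° has h = 1 (meridians true) and k = cos φ₀ / cos φ along parallels.
Areal scale = h·k = 1 × cos φ₀ / cos φ; at 54.4°, h = 1.000, k = 1.407, so h·k = 1.407.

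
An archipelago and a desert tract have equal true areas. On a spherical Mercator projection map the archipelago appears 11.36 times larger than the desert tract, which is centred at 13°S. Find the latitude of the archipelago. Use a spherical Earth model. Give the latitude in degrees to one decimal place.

On Mercator, (apparent₁)/(apparent₂) = sec²φ₁ / sec²φ₂ when true areas are equal.
cos²φ₂ / cos²φ₁ = 11.36  ⇒  cos φ₁ = cos 13° / √11.36 = 0.9744/3.370 = 0.2891.
φ₁ = arccos(0.2891) ≈ 73.2°.

73.2°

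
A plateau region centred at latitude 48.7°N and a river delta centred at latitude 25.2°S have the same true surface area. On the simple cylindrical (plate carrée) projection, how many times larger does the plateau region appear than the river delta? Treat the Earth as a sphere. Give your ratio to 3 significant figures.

For the equirectangular projection with φ₀ = 0 (plate carrée), h = 1 along meridians and k = sec φ along parallels.
Areal scale at 48.7°: h·k = 1.000 × 1.515 = 1.515.
Areal scale at 25.2°: h·k = 1.000 × 1.105 = 1.105.
Ratio = 1.515/1.105 ≈ 1.37.

1.37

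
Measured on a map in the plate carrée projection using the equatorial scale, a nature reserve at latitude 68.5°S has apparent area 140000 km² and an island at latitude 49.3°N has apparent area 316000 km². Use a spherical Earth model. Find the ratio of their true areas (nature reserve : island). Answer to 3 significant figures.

0.249

Plate carrée has h = 1 and k = sec φ, giving areal scale sec φ; true area = (apparent area) · cos φ.
True area of nature reserve: 140000 × cos(68.5°) = 140000 × 0.3665 = 51310 km².
True area of island: 316000 × cos(49.3°) = 316000 × 0.6521 = 206100 km².
Ratio = 51310 / 206100 ≈ 0.249.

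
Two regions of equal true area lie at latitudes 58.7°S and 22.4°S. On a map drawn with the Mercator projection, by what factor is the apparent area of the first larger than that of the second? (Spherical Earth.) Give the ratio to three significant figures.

3.17

On Mercator, area is exaggerated by sec²φ = 1/cos²φ.
At 58.7°: sec²(58.7°) = 1/0.5195² = 3.705.
At 22.4°: sec²(22.4°) = 1/0.9245² = 1.170.
Ratio = 3.705/1.170 = cos²(22.4°)/cos²(58.7°) ≈ 3.17.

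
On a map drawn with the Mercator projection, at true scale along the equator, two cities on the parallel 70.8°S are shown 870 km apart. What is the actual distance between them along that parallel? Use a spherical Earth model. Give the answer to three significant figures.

For Mercator, h = k = sec φ (a conformal cylindrical projection has a single point scale, 1/cos φ).
Along the parallel at 70.8°, map distances are exaggerated by k = sec 70.8° = 3.041.
True distance = 870 / 3.041 = 870 × cos 70.8° ≈ 286 km.

286 km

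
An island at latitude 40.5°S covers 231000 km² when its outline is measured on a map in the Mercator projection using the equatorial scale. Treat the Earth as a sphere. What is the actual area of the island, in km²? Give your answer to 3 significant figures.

134000 km²

For Mercator, h = k = sec φ (a conformal cylindrical projection has a single point scale, 1/cos φ).
Areal scale = k² = sec²φ = 1/cos²(40.5°) = 1/0.7604² = 1.729.
True area = apparent / (areal scale) = 231000 / 1.729 ≈ 134000 km².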